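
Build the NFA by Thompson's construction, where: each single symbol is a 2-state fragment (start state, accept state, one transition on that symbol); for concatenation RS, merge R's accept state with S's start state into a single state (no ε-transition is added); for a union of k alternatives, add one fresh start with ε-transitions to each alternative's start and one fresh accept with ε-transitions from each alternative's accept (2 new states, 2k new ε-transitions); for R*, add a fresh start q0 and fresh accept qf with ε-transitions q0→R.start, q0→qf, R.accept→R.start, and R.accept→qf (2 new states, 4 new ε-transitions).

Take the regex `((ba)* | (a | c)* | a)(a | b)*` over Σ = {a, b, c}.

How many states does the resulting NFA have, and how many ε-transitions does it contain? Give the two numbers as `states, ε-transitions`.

24, 26

By structural recursion:
Each of the 7 symbol leaves contributes 2 states and 0 ε-transitions.
  ba → 3 states, 0 ε-transitions
  (ba)* → 5 states, 4 ε-transitions
  a | c → 6 states, 4 ε-transitions
  (a | c)* → 8 states, 8 ε-transitions
  (ba)* | (a | c)* | a → 17 states, 18 ε-transitions
  a | b → 6 states, 4 ε-transitions
  (a | b)* → 8 states, 8 ε-transitions
  ((ba)* | (a | c)* | a)(a | b)* → 24 states, 26 ε-transitions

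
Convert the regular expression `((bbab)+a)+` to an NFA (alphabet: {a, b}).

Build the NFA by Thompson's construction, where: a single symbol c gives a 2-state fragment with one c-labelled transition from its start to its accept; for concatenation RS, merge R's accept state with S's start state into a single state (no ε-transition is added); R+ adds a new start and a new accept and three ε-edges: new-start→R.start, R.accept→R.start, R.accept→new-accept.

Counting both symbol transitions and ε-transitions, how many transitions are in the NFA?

Building bottom-up:
Each of the 5 symbol leaves contributes 1 transition (1 symbol, 0 ε).
  bbab → 4 transitions (4 symbol, 0 ε)
  (bbab)+ → 7 transitions (4 symbol, 3 ε)
  (bbab)+a → 8 transitions (5 symbol, 3 ε)
  ((bbab)+a)+ → 11 transitions (5 symbol, 6 ε)

11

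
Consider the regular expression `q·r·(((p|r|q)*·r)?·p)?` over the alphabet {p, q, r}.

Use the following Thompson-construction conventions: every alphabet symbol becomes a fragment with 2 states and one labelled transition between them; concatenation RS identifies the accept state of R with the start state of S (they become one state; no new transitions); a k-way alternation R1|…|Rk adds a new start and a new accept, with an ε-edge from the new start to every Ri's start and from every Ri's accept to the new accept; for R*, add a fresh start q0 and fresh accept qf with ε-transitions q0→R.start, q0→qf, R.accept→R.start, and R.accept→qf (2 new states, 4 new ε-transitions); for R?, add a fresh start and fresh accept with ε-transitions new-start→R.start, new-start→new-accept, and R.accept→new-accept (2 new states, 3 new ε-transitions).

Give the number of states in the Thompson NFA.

18

Per subexpression:
Each of the 7 symbol leaves contributes a 2-state fragment.
  p|r|q : 8 states
  (p|r|q)* : 10 states
  (p|r|q)*·r : 11 states
  ((p|r|q)*·r)? : 13 states
  ((p|r|q)*·r)?·p : 14 states
  (((p|r|q)*·r)?·p)? : 16 states
  q·r·(((p|r|q)*·r)?·p)? : 18 states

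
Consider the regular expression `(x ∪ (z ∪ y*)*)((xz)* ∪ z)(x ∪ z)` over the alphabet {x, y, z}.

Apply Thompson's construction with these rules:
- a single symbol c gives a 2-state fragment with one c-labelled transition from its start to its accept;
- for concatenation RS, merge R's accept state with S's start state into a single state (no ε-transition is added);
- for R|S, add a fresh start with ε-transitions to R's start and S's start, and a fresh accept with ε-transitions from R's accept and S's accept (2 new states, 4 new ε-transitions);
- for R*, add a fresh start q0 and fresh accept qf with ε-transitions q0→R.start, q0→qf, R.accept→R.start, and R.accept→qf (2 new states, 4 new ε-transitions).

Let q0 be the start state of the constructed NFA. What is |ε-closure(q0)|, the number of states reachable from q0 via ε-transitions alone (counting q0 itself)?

18

Compute the ε-closure size of each fragment's start state recursively; a symbol fragment's start has no outgoing ε-edge, so its closure is just itself (size 1).
  y* → the star's fresh start ε-reaches both the body's start and the fresh accept: |ε-closure| = 2 + 1 = 3
  z ∪ y* → |ε-closure| = 1 (new start) + (1 + 3) + 1 (new accept, since some branch ε-reaches its own accept) = 6
  (z ∪ y*)* → new start has ε-edges to the inner start and to the new accept, so |ε-closure| = 2 + 6 = 8
  x ∪ (z ∪ y*)* → new start ε-reaches every alternative's start; at least one alternative accepts ε, so the union's new accept is reached too: |ε-closure| = 1 + 1 + 8 + 1 = 11
  xz → same as the first factor's closure: |ε-closure| = 1
  (xz)* → new start has ε-edges to the inner start and to the new accept, so |ε-closure| = 2 + 1 = 3
  (xz)* ∪ z → new start ε-reaches every alternative's start; at least one alternative accepts ε, so the union's new accept is reached too: |ε-closure| = 1 + 3 + 1 + 1 = 6
  x ∪ z → new start ε-reaches every alternative's start; none of them accept ε, so the new accept is not reached: |ε-closure| = 1 + 1 + 1 = 3
  (x ∪ (z ∪ y*)*)((xz)* ∪ z)(x ∪ z) → |ε-closure| = 11 + (6−1) + (3−1) = 18 (closure spills across the concat boundary because the left factor accepts ε)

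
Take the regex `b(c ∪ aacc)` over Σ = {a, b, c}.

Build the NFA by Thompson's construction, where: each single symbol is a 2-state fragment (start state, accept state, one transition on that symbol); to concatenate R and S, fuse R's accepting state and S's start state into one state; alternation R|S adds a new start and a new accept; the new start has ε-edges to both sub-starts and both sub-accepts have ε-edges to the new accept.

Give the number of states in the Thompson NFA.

10

Bottom-up over the parse tree:
Each of the 6 symbol leaves contributes a 2-state fragment.
  aacc = 5 states
  c ∪ aacc = 9 states
  b(c ∪ aacc) = 10 states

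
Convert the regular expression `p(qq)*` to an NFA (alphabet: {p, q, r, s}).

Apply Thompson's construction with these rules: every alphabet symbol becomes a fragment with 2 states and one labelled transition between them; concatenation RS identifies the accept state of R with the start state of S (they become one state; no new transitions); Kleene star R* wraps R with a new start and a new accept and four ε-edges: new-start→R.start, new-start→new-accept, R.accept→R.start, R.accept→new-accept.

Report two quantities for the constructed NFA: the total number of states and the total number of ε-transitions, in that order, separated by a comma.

6, 4

By structural recursion:
Each of the 3 symbol leaves contributes 2 states and 0 ε-transitions.
  qq → 3 states, 0 ε-transitions
  (qq)* → 5 states, 4 ε-transitions
  p(qq)* → 6 states, 4 ε-transitions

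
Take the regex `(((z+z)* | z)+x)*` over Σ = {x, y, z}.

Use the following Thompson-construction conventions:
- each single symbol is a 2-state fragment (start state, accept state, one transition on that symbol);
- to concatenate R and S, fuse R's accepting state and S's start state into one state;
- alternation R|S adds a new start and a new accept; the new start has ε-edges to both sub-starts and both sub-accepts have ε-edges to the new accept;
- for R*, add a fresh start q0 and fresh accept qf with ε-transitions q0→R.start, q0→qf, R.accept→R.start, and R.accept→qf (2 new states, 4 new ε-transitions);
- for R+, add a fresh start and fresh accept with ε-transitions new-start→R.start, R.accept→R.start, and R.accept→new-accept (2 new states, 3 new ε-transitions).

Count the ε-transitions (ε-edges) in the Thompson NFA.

Per subexpression:
Each of the 4 symbol leaves contributes 0 ε-transitions.
  z+ = 3 ε-transitions
  z+z = 3 ε-transitions
  (z+z)* = 7 ε-transitions
  (z+z)* | z = 11 ε-transitions
  ((z+z)* | z)+ = 14 ε-transitions
  ((z+z)* | z)+x = 14 ε-transitions
  (((z+z)* | z)+x)* = 18 ε-transitions

18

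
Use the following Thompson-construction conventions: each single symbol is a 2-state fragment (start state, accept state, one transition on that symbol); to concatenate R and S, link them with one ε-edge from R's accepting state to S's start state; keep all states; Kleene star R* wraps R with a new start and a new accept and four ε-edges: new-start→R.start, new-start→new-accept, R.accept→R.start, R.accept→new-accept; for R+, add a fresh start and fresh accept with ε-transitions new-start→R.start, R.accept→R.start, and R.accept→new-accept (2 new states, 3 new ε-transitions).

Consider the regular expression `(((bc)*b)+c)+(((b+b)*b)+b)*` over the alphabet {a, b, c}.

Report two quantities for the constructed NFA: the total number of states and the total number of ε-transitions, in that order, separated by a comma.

By structural recursion:
Each of the 8 symbol leaves contributes 2 states and 0 ε-transitions.
  bc = 4 states, 1 ε-transition
  (bc)* = 6 states, 5 ε-transitions
  (bc)*b = 8 states, 6 ε-transitions
  ((bc)*b)+ = 10 states, 9 ε-transitions
  ((bc)*b)+c = 12 states, 10 ε-transitions
  (((bc)*b)+c)+ = 14 states, 13 ε-transitions
  b+ = 4 states, 3 ε-transitions
  b+b = 6 states, 4 ε-transitions
  (b+b)* = 8 states, 8 ε-transitions
  (b+b)*b = 10 states, 9 ε-transitions
  ((b+b)*b)+ = 12 states, 12 ε-transitions
  ((b+b)*b)+b = 14 states, 13 ε-transitions
  (((b+b)*b)+b)* = 16 states, 17 ε-transitions
  (((bc)*b)+c)+(((b+b)*b)+b)* = 30 states, 31 ε-transitions

30, 31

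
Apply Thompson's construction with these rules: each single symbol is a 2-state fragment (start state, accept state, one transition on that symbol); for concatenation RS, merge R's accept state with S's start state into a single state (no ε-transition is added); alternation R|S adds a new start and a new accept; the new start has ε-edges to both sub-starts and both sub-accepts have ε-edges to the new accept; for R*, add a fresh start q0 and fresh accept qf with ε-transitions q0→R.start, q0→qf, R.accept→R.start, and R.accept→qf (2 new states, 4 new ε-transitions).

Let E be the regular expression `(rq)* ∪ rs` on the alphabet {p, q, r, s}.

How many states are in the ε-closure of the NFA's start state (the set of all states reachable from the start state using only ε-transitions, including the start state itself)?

6

Work bottom-up. For each fragment F, track |ε-closure(F.start)| and whether F's accept lies in that closure (i.e. whether F accepts ε). A single-symbol fragment has closure size 1 and does not accept ε.
  rq — C equals the left operand's closure size = 1 (its accept is not ε-reachable, so the closure stops there)
  (rq)* — new start has ε-edges to the inner start and to the new accept, so C = 2 + 1 = 3
  rs — same as the first factor's closure: C = 1
  (rq)* ∪ rs — new start ε-reaches every alternative's start; at least one alternative accepts ε, so the union's new accept is reached too: C = 1 + 3 + 1 + 1 = 6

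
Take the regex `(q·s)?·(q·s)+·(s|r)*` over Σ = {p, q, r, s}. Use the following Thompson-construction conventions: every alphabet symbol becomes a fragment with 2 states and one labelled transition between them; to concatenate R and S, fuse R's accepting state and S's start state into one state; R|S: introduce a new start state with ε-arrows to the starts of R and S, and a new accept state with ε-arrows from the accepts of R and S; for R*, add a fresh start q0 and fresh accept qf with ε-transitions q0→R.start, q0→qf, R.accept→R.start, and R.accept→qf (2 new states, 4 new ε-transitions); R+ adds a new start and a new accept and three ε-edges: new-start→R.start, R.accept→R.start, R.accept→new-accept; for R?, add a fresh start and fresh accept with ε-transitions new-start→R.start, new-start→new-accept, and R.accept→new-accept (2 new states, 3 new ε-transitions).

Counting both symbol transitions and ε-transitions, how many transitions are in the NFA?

Bottom-up over the parse tree:
Each of the 6 symbol leaves contributes 1 transition (1 symbol, 0 ε).
  q·s — 2 transitions (2 symbol, 0 ε)
  (q·s)? — 5 transitions (2 symbol, 3 ε)
  q·s — 2 transitions (2 symbol, 0 ε)
  (q·s)+ — 5 transitions (2 symbol, 3 ε)
  s|r — 6 transitions (2 symbol, 4 ε)
  (s|r)* — 10 transitions (2 symbol, 8 ε)
  (q·s)?·(q·s)+·(s|r)* — 20 transitions (6 symbol, 14 ε)

20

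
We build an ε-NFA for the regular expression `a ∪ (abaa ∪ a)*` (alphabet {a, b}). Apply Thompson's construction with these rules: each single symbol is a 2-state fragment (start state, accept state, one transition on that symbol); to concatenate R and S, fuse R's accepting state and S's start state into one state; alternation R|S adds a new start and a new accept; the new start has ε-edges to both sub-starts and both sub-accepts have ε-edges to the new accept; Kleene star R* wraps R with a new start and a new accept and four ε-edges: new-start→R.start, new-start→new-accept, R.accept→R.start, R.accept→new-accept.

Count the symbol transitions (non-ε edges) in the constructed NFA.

Bottom-up over the parse tree:
Each of the 6 symbol leaves contributes exactly 1 symbol transition.
  abaa → 4 symbol transitions
  abaa ∪ a → 5 symbol transitions
  (abaa ∪ a)* → 5 symbol transitions
  a ∪ (abaa ∪ a)* → 6 symbol transitions

6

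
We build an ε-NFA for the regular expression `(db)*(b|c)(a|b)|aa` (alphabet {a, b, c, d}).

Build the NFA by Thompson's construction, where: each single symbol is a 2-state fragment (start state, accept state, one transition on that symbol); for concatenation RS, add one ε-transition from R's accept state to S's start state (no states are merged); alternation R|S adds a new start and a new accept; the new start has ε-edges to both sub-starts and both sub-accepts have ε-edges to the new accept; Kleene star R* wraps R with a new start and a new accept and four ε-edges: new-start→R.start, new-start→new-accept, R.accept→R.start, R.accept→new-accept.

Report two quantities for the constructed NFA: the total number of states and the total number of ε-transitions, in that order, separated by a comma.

By structural recursion:
Each of the 8 symbol leaves contributes 2 states and 0 ε-transitions.
  db → 4 states, 1 ε-transition
  (db)* → 6 states, 5 ε-transitions
  b|c → 6 states, 4 ε-transitions
  a|b → 6 states, 4 ε-transitions
  (db)*(b|c)(a|b) → 18 states, 15 ε-transitions
  aa → 4 states, 1 ε-transition
  (db)*(b|c)(a|b)|aa → 24 states, 20 ε-transitions

24, 20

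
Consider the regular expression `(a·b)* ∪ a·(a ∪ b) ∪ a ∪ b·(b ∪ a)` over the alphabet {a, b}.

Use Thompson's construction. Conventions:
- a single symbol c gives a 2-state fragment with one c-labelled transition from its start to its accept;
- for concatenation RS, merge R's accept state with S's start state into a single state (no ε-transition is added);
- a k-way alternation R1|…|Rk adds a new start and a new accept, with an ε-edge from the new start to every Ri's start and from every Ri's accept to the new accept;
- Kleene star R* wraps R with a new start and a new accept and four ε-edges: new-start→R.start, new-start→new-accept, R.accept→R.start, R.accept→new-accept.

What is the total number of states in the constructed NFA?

By structural recursion:
Each of the 9 symbol leaves contributes a 2-state fragment.
  a·b → 3 states
  (a·b)* → 5 states
  a ∪ b → 6 states
  a·(a ∪ b) → 7 states
  b ∪ a → 6 states
  b·(b ∪ a) → 7 states
  (a·b)* ∪ a·(a ∪ b) ∪ a ∪ b·(b ∪ a) → 23 states

23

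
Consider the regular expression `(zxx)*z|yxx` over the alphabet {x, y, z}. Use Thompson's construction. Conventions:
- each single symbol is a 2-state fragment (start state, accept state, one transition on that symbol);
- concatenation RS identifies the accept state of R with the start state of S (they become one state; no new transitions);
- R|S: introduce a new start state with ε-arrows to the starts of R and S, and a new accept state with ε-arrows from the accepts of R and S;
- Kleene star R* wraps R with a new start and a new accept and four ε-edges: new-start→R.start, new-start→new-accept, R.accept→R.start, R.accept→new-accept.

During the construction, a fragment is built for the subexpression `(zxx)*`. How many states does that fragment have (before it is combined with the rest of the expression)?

6

Fragment for `(zxx)*`:
Each of the 3 symbol leaves contributes a 2-state fragment.
  zxx : 4 states
  (zxx)* : 6 states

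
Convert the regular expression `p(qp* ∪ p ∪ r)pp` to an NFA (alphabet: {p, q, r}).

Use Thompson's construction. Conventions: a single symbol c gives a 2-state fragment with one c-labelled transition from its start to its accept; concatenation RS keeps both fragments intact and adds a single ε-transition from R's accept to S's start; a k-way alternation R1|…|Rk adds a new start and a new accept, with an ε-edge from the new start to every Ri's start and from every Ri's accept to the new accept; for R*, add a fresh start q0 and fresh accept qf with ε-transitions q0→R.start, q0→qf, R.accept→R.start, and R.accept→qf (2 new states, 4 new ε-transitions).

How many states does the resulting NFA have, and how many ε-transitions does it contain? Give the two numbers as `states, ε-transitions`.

18, 14

Building bottom-up:
Each of the 7 symbol leaves contributes 2 states and 0 ε-transitions.
  p* = 4 states, 4 ε-transitions
  qp* = 6 states, 5 ε-transitions
  qp* ∪ p ∪ r = 12 states, 11 ε-transitions
  p(qp* ∪ p ∪ r)pp = 18 states, 14 ε-transitions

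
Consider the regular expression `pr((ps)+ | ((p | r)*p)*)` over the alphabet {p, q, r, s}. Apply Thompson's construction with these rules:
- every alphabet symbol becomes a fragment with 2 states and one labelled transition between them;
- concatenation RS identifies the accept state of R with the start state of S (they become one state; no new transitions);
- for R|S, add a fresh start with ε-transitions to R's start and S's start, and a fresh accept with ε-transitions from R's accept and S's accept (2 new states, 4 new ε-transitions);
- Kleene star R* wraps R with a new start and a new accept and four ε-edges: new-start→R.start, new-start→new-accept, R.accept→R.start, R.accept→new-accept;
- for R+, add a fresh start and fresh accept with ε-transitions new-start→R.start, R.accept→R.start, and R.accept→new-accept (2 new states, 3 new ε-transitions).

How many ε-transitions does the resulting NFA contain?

19

Building bottom-up:
Each of the 7 symbol leaves contributes 0 ε-transitions.
  ps : 0 ε-transitions
  (ps)+ : 3 ε-transitions
  p | r : 4 ε-transitions
  (p | r)* : 8 ε-transitions
  (p | r)*p : 8 ε-transitions
  ((p | r)*p)* : 12 ε-transitions
  (ps)+ | ((p | r)*p)* : 19 ε-transitions
  pr((ps)+ | ((p | r)*p)*) : 19 ε-transitions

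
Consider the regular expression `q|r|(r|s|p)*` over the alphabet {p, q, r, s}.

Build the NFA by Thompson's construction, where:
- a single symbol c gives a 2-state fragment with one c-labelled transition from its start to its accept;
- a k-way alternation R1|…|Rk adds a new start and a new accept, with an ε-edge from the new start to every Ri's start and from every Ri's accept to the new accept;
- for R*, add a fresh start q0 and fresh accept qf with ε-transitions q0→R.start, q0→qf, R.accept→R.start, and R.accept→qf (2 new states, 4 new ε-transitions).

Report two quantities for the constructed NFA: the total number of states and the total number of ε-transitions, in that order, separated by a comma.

Bottom-up over the parse tree:
Each of the 5 symbol leaves contributes 2 states and 0 ε-transitions.
  r|s|p — 8 states, 6 ε-transitions
  (r|s|p)* — 10 states, 10 ε-transitions
  q|r|(r|s|p)* — 16 states, 16 ε-transitions

16, 16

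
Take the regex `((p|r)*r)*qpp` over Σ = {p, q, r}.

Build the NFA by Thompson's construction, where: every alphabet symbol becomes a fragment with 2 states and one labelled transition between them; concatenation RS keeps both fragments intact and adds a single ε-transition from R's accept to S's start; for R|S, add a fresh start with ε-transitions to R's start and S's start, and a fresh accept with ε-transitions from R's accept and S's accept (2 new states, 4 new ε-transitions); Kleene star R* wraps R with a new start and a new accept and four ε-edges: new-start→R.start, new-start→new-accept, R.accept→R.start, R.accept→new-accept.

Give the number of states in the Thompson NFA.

18

By structural recursion:
Each of the 6 symbol leaves contributes a 2-state fragment.
  p|r : 6 states
  (p|r)* : 8 states
  (p|r)*r : 10 states
  ((p|r)*r)* : 12 states
  ((p|r)*r)*qpp : 18 states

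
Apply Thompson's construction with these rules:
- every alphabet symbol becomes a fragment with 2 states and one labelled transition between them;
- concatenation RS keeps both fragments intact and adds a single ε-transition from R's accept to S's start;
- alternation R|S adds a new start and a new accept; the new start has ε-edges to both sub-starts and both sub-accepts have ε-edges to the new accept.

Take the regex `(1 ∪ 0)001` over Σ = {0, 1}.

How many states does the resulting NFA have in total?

Recursing over subexpressions:
Each of the 5 symbol leaves contributes a 2-state fragment.
  1 ∪ 0 → 6 states
  (1 ∪ 0)001 → 12 states

12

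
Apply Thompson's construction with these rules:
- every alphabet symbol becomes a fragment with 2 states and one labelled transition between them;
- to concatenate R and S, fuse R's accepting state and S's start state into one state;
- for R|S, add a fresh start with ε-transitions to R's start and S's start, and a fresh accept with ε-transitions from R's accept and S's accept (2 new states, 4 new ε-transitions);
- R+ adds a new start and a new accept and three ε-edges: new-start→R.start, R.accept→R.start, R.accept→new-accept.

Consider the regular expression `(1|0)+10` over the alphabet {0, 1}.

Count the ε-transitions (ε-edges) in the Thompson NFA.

Building bottom-up:
Each of the 4 symbol leaves contributes 0 ε-transitions.
  1|0 — 4 ε-transitions
  (1|0)+ — 7 ε-transitions
  (1|0)+10 — 7 ε-transitions

7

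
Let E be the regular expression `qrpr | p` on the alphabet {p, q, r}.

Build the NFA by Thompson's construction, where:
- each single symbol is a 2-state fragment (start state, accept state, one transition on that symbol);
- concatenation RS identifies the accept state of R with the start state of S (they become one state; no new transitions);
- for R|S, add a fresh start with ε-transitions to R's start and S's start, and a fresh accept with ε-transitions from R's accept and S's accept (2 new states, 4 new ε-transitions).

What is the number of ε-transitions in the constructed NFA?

4

Building bottom-up:
Each of the 5 symbol leaves contributes 0 ε-transitions.
  qrpr → 0 ε-transitions
  qrpr | p → 4 ε-transitions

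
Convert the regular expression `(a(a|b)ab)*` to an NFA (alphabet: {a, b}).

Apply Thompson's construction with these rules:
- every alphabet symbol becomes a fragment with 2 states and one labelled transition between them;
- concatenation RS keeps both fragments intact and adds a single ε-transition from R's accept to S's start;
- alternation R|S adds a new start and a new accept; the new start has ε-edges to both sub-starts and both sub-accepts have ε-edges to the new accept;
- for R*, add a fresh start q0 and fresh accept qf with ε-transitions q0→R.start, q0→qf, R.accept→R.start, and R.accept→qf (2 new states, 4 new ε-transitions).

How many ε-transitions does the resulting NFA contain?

By structural recursion:
Each of the 5 symbol leaves contributes 0 ε-transitions.
  a|b → 4 ε-transitions
  a(a|b)ab → 7 ε-transitions
  (a(a|b)ab)* → 11 ε-transitions

11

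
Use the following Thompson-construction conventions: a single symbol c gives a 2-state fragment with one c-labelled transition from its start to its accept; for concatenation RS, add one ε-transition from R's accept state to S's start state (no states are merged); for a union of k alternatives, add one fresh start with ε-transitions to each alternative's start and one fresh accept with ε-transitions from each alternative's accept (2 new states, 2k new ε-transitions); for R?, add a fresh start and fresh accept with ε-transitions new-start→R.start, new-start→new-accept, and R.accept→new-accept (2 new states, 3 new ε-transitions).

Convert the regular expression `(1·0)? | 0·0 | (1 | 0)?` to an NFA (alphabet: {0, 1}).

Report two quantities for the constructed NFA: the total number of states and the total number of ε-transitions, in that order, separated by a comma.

By structural recursion:
Each of the 6 symbol leaves contributes 2 states and 0 ε-transitions.
  1·0 → 4 states, 1 ε-transition
  (1·0)? → 6 states, 4 ε-transitions
  0·0 → 4 states, 1 ε-transition
  1 | 0 → 6 states, 4 ε-transitions
  (1 | 0)? → 8 states, 7 ε-transitions
  (1·0)? | 0·0 | (1 | 0)? → 20 states, 18 ε-transitions

20, 18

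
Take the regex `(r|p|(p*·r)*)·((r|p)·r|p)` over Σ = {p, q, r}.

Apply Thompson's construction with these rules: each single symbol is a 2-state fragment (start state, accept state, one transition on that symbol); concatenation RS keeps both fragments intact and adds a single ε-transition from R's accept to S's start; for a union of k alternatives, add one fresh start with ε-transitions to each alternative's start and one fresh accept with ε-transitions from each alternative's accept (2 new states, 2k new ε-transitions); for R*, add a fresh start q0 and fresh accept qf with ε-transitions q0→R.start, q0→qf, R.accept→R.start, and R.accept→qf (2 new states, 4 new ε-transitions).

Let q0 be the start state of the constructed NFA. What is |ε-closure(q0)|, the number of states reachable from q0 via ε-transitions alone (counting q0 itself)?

Let C(F) = |ε-closure(F.start)| within fragment F, and note whether F accepts ε. Symbol fragments have C = 1 and do not accept ε. Then:
  p* → |ε-closure| = 1 (new start) + 1 (body) + 1 (new accept) = 3
  p*·r → the left operand accepts ε, so the closure extends into the next operand (via the concat ε-link); |ε-closure| = 3 + 1 = 4
  (p*·r)* → the star's fresh start ε-reaches both the body's start and the fresh accept: |ε-closure| = 2 + 4 = 6
  r|p|(p*·r)* → |ε-closure| = 1 (new start) + (1 + 1 + 6) + 1 (new accept, since some branch ε-reaches its own accept) = 10
  r|p → |ε-closure| = 1 + 1 + 1 = 3 (the new accept is not ε-reachable since no branch accepts ε)
  (r|p)·r → |ε-closure| equals the left operand's closure size = 3 (its accept is not ε-reachable, so the closure stops there)
  (r|p)·r|p → new start ε-reaches every alternative's start; none of them accept ε, so the new accept is not reached: |ε-closure| = 1 + 3 + 1 = 5
  (r|p|(p*·r)*)·((r|p)·r|p) → |ε-closure| = 10 + 5 = 15 (closure spills across the concat boundary because the left factor accepts ε)

15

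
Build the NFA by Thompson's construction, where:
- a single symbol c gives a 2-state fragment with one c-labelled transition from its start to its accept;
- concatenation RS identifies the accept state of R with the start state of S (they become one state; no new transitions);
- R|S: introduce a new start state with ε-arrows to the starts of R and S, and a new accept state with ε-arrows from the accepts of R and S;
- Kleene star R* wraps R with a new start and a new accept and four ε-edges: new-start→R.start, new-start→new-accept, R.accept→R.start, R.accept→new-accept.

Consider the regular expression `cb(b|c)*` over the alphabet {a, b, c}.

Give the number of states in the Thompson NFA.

10

By structural recursion:
Each of the 4 symbol leaves contributes a 2-state fragment.
  b|c → 6 states
  (b|c)* → 8 states
  cb(b|c)* → 10 states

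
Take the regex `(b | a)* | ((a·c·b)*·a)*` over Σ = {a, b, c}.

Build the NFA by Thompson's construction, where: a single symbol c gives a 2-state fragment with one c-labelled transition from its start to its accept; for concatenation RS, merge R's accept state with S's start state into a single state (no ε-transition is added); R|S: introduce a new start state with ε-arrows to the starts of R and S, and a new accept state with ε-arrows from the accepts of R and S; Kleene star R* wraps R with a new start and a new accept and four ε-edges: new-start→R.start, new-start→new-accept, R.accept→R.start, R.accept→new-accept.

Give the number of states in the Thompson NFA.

19

Recursing over subexpressions:
Each of the 6 symbol leaves contributes a 2-state fragment.
  b | a : 6 states
  (b | a)* : 8 states
  a·c·b : 4 states
  (a·c·b)* : 6 states
  (a·c·b)*·a : 7 states
  ((a·c·b)*·a)* : 9 states
  (b | a)* | ((a·c·b)*·a)* : 19 states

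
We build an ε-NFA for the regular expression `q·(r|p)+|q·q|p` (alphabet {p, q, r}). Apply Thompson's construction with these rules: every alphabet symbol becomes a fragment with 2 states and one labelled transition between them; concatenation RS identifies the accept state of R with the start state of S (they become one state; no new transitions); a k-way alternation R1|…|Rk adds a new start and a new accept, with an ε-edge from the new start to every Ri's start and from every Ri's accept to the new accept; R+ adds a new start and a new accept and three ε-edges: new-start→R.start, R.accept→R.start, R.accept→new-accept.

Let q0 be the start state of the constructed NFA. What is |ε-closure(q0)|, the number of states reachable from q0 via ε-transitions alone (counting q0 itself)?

Compute the ε-closure size of each fragment's start state recursively; a symbol fragment's start has no outgoing ε-edge, so its closure is just itself (size 1).
  r|p → C = 1 + 1 + 1 = 3 (the new accept is not ε-reachable since no branch accepts ε)
  (r|p)+ → C = 1 + 3 = 4 (the body doesn't accept ε, so the new accept is not reached)
  q·(r|p)+ → C equals the left operand's closure size = 1 (its accept is not ε-reachable, so the closure stops there)
  q·q → C equals the left operand's closure size = 1 (its accept is not ε-reachable, so the closure stops there)
  q·(r|p)+|q·q|p → C = 1 + 1 + 1 + 1 = 4 (the new accept is not ε-reachable since no branch accepts ε)

4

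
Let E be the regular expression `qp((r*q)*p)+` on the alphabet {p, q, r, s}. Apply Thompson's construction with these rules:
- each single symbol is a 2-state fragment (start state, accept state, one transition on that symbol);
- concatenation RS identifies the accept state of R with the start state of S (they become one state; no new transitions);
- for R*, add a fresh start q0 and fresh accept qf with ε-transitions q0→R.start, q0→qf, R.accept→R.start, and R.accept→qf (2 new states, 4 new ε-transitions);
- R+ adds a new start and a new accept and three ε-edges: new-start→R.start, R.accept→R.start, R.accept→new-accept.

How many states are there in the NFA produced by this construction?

Bottom-up over the parse tree:
Each of the 5 symbol leaves contributes a 2-state fragment.
  r* : 4 states
  r*q : 5 states
  (r*q)* : 7 states
  (r*q)*p : 8 states
  ((r*q)*p)+ : 10 states
  qp((r*q)*p)+ : 12 states

12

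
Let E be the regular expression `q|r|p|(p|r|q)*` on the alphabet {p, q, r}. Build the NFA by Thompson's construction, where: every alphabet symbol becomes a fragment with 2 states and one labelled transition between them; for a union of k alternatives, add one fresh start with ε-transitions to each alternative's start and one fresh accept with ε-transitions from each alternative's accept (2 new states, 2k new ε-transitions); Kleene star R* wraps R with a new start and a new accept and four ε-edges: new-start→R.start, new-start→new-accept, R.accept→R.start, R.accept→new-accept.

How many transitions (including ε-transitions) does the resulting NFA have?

24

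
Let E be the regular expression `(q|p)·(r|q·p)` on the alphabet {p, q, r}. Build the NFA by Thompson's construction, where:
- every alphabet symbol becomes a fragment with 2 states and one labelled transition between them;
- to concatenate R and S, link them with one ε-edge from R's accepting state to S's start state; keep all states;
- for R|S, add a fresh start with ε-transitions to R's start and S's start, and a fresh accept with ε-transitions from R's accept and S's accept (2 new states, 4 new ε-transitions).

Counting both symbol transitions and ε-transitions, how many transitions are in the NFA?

Bottom-up over the parse tree:
Each of the 5 symbol leaves contributes 1 transition (1 symbol, 0 ε).
  q|p : 6 transitions (2 symbol, 4 ε)
  q·p : 3 transitions (2 symbol, 1 ε)
  r|q·p : 8 transitions (3 symbol, 5 ε)
  (q|p)·(r|q·p) : 15 transitions (5 symbol, 10 ε)

15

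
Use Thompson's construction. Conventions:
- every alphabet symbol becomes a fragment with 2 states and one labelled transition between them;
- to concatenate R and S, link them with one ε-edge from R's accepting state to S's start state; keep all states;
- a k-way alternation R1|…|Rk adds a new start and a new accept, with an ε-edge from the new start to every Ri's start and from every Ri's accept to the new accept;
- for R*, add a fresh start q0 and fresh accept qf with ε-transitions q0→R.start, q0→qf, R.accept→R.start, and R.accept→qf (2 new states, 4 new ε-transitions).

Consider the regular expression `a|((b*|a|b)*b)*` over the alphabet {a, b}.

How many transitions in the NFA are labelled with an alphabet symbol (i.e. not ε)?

Recursing over subexpressions:
Each of the 5 symbol leaves contributes exactly 1 symbol transition.
  b* → 1 symbol transition
  b*|a|b → 3 symbol transitions
  (b*|a|b)* → 3 symbol transitions
  (b*|a|b)*b → 4 symbol transitions
  ((b*|a|b)*b)* → 4 symbol transitions
  a|((b*|a|b)*b)* → 5 symbol transitions

5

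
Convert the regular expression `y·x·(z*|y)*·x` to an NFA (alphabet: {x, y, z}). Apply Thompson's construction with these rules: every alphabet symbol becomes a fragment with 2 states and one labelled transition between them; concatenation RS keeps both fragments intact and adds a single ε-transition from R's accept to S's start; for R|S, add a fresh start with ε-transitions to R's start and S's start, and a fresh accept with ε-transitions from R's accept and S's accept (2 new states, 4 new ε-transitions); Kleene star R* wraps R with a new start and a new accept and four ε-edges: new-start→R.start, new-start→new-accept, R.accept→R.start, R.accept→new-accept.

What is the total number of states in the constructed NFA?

Building bottom-up:
Each of the 5 symbol leaves contributes a 2-state fragment.
  z* = 4 states
  z*|y = 8 states
  (z*|y)* = 10 states
  y·x·(z*|y)*·x = 16 states

16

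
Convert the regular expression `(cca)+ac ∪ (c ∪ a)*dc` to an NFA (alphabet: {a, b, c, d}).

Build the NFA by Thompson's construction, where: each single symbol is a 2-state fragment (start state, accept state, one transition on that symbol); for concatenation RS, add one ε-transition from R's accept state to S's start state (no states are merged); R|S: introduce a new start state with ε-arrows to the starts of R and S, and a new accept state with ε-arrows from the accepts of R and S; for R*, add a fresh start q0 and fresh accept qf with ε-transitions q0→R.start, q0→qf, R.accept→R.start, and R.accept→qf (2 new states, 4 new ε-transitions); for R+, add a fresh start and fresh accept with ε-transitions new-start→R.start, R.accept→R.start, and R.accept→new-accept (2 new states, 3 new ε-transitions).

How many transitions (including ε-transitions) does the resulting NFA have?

30

Building bottom-up:
Each of the 9 symbol leaves contributes 1 transition (1 symbol, 0 ε).
  cca — 5 transitions (3 symbol, 2 ε)
  (cca)+ — 8 transitions (3 symbol, 5 ε)
  (cca)+ac — 12 transitions (5 symbol, 7 ε)
  c ∪ a — 6 transitions (2 symbol, 4 ε)
  (c ∪ a)* — 10 transitions (2 symbol, 8 ε)
  (c ∪ a)*dc — 14 transitions (4 symbol, 10 ε)
  (cca)+ac ∪ (c ∪ a)*dc — 30 transitions (9 symbol, 21 ε)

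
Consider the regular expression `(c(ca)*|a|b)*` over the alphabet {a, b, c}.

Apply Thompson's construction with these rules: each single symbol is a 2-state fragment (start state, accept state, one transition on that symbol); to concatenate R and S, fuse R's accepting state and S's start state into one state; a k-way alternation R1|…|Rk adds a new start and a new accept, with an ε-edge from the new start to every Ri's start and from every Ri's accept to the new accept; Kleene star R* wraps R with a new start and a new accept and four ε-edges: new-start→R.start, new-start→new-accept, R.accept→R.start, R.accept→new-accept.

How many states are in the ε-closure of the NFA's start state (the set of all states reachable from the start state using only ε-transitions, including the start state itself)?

6

Let C(F) = |ε-closure(F.start)| within fragment F, and note whether F accepts ε. Symbol fragments have C = 1 and do not accept ε. Then:
  ca — |closure| equals the left operand's closure size = 1 (its accept is not ε-reachable, so the closure stops there)
  (ca)* — |closure| = 1 (new start) + 1 (body) + 1 (new accept) = 3
  c(ca)* — same as the first factor's closure: |closure| = 1
  c(ca)*|a|b — |closure| = 1 + 1 + 1 + 1 = 4 (the new accept is not ε-reachable since no branch accepts ε)
  (c(ca)*|a|b)* — |closure| = 1 (new start) + 4 (body) + 1 (new accept) = 6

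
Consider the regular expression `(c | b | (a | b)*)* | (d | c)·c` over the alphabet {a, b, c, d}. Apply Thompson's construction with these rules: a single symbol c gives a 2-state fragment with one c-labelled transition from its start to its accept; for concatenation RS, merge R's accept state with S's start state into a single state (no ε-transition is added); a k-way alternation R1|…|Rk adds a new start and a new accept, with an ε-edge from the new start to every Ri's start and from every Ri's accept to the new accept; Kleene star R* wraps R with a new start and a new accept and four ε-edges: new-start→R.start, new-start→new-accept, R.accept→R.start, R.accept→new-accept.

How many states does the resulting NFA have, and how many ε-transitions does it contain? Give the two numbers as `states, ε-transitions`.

25, 26

Bottom-up over the parse tree:
Each of the 7 symbol leaves contributes 2 states and 0 ε-transitions.
  a | b — 6 states, 4 ε-transitions
  (a | b)* — 8 states, 8 ε-transitions
  c | b | (a | b)* — 14 states, 14 ε-transitions
  (c | b | (a | b)*)* — 16 states, 18 ε-transitions
  d | c — 6 states, 4 ε-transitions
  (d | c)·c — 7 states, 4 ε-transitions
  (c | b | (a | b)*)* | (d | c)·c — 25 states, 26 ε-transitions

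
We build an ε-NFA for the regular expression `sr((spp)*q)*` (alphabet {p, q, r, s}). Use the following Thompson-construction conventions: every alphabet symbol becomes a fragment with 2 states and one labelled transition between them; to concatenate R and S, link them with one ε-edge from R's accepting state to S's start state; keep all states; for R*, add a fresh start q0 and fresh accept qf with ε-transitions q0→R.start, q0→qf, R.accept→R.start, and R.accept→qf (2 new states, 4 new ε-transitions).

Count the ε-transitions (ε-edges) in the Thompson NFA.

Bottom-up over the parse tree:
Each of the 6 symbol leaves contributes 0 ε-transitions.
  spp = 2 ε-transitions
  (spp)* = 6 ε-transitions
  (spp)*q = 7 ε-transitions
  ((spp)*q)* = 11 ε-transitions
  sr((spp)*q)* = 13 ε-transitions

13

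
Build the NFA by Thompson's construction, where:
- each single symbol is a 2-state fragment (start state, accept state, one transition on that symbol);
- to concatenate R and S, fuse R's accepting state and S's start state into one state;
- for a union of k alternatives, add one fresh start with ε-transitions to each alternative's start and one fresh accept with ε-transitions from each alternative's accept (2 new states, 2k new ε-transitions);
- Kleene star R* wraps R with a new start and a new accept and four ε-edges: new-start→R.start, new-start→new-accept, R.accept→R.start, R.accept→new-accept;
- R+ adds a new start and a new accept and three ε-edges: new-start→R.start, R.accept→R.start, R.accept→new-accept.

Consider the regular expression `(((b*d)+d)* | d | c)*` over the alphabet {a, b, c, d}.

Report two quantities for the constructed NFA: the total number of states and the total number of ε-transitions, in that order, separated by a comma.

18, 21

Building bottom-up:
Each of the 5 symbol leaves contributes 2 states and 0 ε-transitions.
  b* → 4 states, 4 ε-transitions
  b*d → 5 states, 4 ε-transitions
  (b*d)+ → 7 states, 7 ε-transitions
  (b*d)+d → 8 states, 7 ε-transitions
  ((b*d)+d)* → 10 states, 11 ε-transitions
  ((b*d)+d)* | d | c → 16 states, 17 ε-transitions
  (((b*d)+d)* | d | c)* → 18 states, 21 ε-transitions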